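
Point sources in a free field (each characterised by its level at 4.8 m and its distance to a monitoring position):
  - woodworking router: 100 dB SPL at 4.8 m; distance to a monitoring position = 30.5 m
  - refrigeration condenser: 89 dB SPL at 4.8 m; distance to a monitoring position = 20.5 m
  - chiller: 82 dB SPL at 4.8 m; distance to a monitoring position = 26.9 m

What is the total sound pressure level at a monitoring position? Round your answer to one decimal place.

84.7 dB SPL

Propagate each source to the receiver with L = L_ref − 20·log₁₀(r/r_ref), then add intensities.
woodworking router: 100 − 20·log₁₀(30.5/4.8) = 100 − 16.06 = 83.94 dB SPL.
refrigeration condenser: 89 − 20·log₁₀(20.5/4.8) = 89 − 12.61 = 76.39 dB SPL.
chiller: 82 − 20·log₁₀(26.9/4.8) = 82 − 14.97 = 67.03 dB SPL.
Σ 10^(L/10) = 2.963e+08 → L_total = 10·log₁₀(2.963e+08) = 84.72 dB SPL.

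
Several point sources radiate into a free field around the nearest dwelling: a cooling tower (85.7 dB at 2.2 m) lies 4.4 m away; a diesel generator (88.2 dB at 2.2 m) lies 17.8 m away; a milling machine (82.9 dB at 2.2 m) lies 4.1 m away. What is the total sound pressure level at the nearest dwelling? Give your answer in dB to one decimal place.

82.0 dB

First find each source's level at the receiver (point-source: −20·log₁₀(r/r_ref)), then combine on an intensity basis.
cooling tower: 85.7 − 20·log₁₀(4.4/2.2) = 85.7 − 6.02 = 79.68 dB.
diesel generator: 88.2 − 20·log₁₀(17.8/2.2) = 88.2 − 18.16 = 70.04 dB.
milling machine: 82.9 − 20·log₁₀(4.1/2.2) = 82.9 − 5.41 = 77.49 dB.
Σ 10^(L/10) = 1.591e+08 → L_total = 10·log₁₀(1.591e+08) = 82.02 dB.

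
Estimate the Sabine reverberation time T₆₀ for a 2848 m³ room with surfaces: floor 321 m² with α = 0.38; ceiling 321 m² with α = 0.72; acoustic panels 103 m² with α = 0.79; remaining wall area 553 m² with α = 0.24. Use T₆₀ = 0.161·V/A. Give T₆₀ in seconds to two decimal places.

0.81 s

Summing Sᵢαᵢ: 321·0.38 + 321·0.72 + 103·0.79 + 553·0.24 = 567.19 m².
T₆₀ = 0.161 × 2848 / 567.19 = 0.808 s.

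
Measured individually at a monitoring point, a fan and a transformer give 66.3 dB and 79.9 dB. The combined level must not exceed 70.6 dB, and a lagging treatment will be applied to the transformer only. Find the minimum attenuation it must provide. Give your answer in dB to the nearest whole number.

Fixed contribution from the other source: Σ 10^(L/10) = 10^(66.3/10) = 4.266e+06 (66.30 dB).
To meet 70.6 dB overall, the treated transformer may contribute at most 10^(70.6/10) − 4.266e+06 = 7.216e+06, i.e. 68.58 dB.
So the transformer must be reduced from 79.9 to 68.58 dB: IL = 11.32 dB.

11 dB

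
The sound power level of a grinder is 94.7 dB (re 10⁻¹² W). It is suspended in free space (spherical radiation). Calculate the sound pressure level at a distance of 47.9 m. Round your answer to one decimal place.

L_p = L_w − 10·log₁₀(4π·r²) with r = 47.9 m.
4π·r² = 2.883e+04 m², 10·log₁₀ of that is 44.599 dB.
L_p = 94.7 − 44.599 = 50.10 dB.

50.1 dB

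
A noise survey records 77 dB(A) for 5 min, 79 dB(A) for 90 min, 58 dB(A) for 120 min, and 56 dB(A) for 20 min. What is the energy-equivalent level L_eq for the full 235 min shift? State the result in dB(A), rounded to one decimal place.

The energy average is taken in the linear domain: L_eq = 10·log₁₀[(Σ tᵢ·10^(Lᵢ/10))/T], T = 235 min.
Σ tᵢ·10^(Lᵢ/10) = 5·10^(77/10) + 90·10^(79/10) + 120·10^(58/10) + 20·10^(56/10) = 7.483e+09.
L_eq = 10·log₁₀(7.483e+09/235) = 75.03 dB(A).

75.0 dB(A)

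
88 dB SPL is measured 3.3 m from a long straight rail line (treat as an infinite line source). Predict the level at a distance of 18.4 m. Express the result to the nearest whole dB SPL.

81 dB SPL

Cylindrical spreading from a line source gives a 10·log₁₀(r₂/r₁) drop.
L₂ = 88 − 10·log₁₀(18.4/3.3) = 88 − 7.463 = 80.54 dB SPL.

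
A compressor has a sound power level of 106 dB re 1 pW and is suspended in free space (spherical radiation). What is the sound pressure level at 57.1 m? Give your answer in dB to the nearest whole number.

The power spreads over a sphere of area 4π·r², so L_p = L_w − 10·log₁₀(4π·r²).
4π·r² = 4.097e+04 m², 10·log₁₀ of that is 46.125 dB.
L_p = 106 − 46.125 = 59.88 dB.

60 dB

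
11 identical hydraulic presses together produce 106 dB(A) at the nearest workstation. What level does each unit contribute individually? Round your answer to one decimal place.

95.6 dB(A)

Dividing the total intensity by 11 lowers the level by 10·log₁₀ 11 = 10.414 dB: L₁ = 106 − 10.414.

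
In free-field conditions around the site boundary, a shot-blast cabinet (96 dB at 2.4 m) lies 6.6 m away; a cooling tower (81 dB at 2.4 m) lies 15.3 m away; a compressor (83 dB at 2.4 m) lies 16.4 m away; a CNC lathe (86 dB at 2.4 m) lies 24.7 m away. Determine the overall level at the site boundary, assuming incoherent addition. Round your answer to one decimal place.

Propagate each source to the receiver with L = L_ref − 20·log₁₀(r/r_ref), then add intensities.
shot-blast cabinet: 96 − 20·log₁₀(6.6/2.4) = 96 − 8.79 = 87.21 dB.
cooling tower: 81 − 20·log₁₀(15.3/2.4) = 81 − 16.09 = 64.91 dB.
compressor: 83 − 20·log₁₀(16.4/2.4) = 83 − 16.69 = 66.31 dB.
CNC lathe: 86 − 20·log₁₀(24.7/2.4) = 86 − 20.25 = 65.75 dB.
Σ 10^(L/10) = 5.376e+08 → L_total = 10·log₁₀(5.376e+08) = 87.30 dB.

87.3 dB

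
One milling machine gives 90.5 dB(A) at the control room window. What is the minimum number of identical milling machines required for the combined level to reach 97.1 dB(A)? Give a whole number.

N identical sources give L₁ + 10·log₁₀ N, so require 10·log₁₀ N ≥ 97.1 − 90.5 = 6.6 dB.
N ≥ 10^(6.6/10) = 4.571, so N = 5.

5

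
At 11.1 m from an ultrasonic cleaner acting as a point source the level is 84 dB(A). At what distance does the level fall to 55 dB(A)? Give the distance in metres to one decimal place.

312.8 m

Point-source spreading drops the level by 20·log₁₀(r₂/r₁); inverting, r₂/r₁ = 10^(ΔL/20).
r₂ = 11.1·10^((84−55)/20) = 11.1·10^(29.0/20) = 312.84 m.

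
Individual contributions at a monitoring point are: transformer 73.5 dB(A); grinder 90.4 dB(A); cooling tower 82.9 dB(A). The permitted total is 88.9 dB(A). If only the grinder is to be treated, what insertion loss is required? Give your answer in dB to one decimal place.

2.9 dB

Fixed contribution from the other sources: Σ 10^(L/10) = 10^(73.5/10) + 10^(82.9/10) = 2.174e+08 (83.37 dB(A)).
To meet 88.9 dB(A) overall, the treated grinder may contribute at most 10^(88.9/10) − 2.174e+08 = 5.589e+08, i.e. 87.47 dB(A).
Required insertion loss = 90.4 − 87.47 = 2.93 dB.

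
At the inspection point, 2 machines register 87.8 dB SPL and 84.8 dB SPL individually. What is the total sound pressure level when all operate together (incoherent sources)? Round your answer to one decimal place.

89.6 dB SPL

For uncorrelated sources the intensities add, so convert each level to linear form, sum, and take 10·log₁₀ of the total.
Σ 10^(L/10) = 10^(87.8/10) + 10^(84.8/10) = 9.046e+08.
L_total = 10·log₁₀(9.046e+08) = 89.56 dB SPL.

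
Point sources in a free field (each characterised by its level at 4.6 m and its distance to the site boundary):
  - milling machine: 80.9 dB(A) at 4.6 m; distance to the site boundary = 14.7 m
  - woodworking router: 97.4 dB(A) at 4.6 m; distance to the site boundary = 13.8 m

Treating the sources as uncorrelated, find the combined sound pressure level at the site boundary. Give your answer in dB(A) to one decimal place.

Propagate each source to the receiver with L = L_ref − 20·log₁₀(r/r_ref), then add intensities.
milling machine: 80.9 − 20·log₁₀(14.7/4.6) = 80.9 − 10.09 = 70.81 dB(A).
woodworking router: 97.4 − 20·log₁₀(13.8/4.6) = 97.4 − 9.54 = 87.86 dB(A).
Σ 10^(L/10) = 6.226e+08 → L_total = 10·log₁₀(6.226e+08) = 87.94 dB(A).

87.9 dB(A)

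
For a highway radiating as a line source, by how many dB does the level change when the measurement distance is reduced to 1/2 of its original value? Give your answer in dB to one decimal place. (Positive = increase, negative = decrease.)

Line-source spreading: ΔL = −10·log₁₀(r₂/r₁).
ΔL = −10·log₁₀(0.5) = +3.01 dB.

+3.0 dB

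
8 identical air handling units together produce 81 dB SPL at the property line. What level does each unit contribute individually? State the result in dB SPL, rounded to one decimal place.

72.0 dB SPL

Dividing the total intensity by 8 lowers the level by 10·log₁₀ 8 = 9.031 dB: L₁ = 81 − 9.031.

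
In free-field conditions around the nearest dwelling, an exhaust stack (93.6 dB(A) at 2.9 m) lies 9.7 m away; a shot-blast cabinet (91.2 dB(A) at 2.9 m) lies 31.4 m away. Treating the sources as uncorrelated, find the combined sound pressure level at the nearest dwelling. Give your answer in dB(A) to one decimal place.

83.3 dB(A)

Propagate each source to the receiver with L = L_ref − 20·log₁₀(r/r_ref), then add intensities.
exhaust stack: 93.6 − 20·log₁₀(9.7/2.9) = 93.6 − 10.49 = 83.11 dB(A).
shot-blast cabinet: 91.2 − 20·log₁₀(31.4/2.9) = 91.2 − 20.69 = 70.51 dB(A).
Σ 10^(L/10) = 2.160e+08 → L_total = 10·log₁₀(2.160e+08) = 83.34 dB(A).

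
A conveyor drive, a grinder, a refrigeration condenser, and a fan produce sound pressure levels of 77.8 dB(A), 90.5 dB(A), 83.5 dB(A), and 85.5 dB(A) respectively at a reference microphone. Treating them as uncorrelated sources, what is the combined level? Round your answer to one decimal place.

Incoherent sources combine by intensity addition: L_total = 10·log₁₀(Σ 10^(L_i/10)).
Σ 10^(L/10) = 10^(77.8/10) + 10^(90.5/10) + 10^(83.5/10) + 10^(85.5/10) = 1.761e+09.
L_total = 10·log₁₀(1.761e+09) = 92.46 dB(A).

92.5 dB(A)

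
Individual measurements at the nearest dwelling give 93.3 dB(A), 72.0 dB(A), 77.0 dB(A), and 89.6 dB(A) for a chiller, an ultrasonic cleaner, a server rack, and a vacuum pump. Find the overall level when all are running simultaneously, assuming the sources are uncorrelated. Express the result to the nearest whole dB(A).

Incoherent sources combine by intensity addition: L_total = 10·log₁₀(Σ 10^(L_i/10)).
Σ 10^(L/10) = 10^(93.3/10) + 10^(72.0/10) + 10^(77.0/10) + 10^(89.6/10) = 3.116e+09.
L_total = 10·log₁₀(3.116e+09) = 94.94 dB(A).

95 dB(A)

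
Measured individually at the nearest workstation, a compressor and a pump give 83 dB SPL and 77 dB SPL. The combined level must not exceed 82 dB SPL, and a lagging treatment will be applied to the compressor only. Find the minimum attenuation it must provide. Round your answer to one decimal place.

2.7 dB

The untreated sources together contribute 10^(77/10) = 5.012e+07, i.e. 77.00 dB SPL.
To meet 82 dB SPL overall, the treated compressor may contribute at most 10^(82/10) − 5.012e+07 = 1.084e+08, i.e. 80.35 dB SPL.
Required insertion loss = 83 − 80.35 = 2.65 dB.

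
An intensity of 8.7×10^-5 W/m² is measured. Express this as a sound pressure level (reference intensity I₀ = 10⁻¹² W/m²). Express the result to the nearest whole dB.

79 dB

I/I₀ = 8.7×10^-5/10⁻¹² = 8.7×10^7, and L = 10·log₁₀(I/I₀).
L = 10·(0.9395 + 7) = 79.40 dB.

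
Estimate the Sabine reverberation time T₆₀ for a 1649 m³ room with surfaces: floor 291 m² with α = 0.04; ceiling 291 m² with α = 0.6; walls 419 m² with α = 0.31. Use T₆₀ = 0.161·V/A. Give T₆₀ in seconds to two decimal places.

0.84 s

Total absorption A = 291·0.04 + 291·0.6 + 419·0.31 = 316.13 m² sabins.
T₆₀ = 0.161 × 1649 / 316.13 = 0.840 s.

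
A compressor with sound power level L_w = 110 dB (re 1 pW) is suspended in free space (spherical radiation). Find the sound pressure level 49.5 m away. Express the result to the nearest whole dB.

The power spreads over a sphere of area 4π·r², so L_p = L_w − 10·log₁₀(4π·r²).
4π·r² = 3.079e+04 m², 10·log₁₀ of that is 44.884 dB.
L_p = 110 − 44.884 = 65.12 dB.

65 dB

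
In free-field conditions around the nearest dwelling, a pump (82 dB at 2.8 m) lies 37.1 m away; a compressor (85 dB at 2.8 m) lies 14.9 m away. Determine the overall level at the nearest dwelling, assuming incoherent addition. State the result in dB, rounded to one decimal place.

70.8 dB

First find each source's level at the receiver (point-source: −20·log₁₀(r/r_ref)), then combine on an intensity basis.
pump: 82 − 20·log₁₀(37.1/2.8) = 82 − 22.44 = 59.56 dB.
compressor: 85 − 20·log₁₀(14.9/2.8) = 85 − 14.52 = 70.48 dB.
Σ 10^(L/10) = 1.207e+07 → L_total = 10·log₁₀(1.207e+07) = 70.82 dB.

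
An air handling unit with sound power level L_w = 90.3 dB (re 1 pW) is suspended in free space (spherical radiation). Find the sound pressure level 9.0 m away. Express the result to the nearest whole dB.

60 dB

Free-field spherical radiation: L_p = L_w − 10·log₁₀(4π·r²), r = 9.0 m.
4π·r² = 1018 m², 10·log₁₀ of that is 30.077 dB.
L_p = 90.3 − 30.077 = 60.22 dB.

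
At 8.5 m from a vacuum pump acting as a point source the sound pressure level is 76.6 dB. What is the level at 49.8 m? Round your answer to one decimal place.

61.2 dB

Point-source attenuation: ΔL = 20·log₁₀(r₂/r₁) = 20·log₁₀(49.8/8.5) = 15.356 dB.
L₂ = 76.6 − 20·log₁₀(49.8/8.5) = 76.6 − 15.356 = 61.24 dB.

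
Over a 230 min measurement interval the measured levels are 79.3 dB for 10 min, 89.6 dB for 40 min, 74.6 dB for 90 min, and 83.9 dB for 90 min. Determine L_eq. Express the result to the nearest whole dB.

84 dB

L_eq = 10·log₁₀[(1/T)·Σ tᵢ·10^(Lᵢ/10)] with T = 230 min.
Σ tᵢ·10^(Lᵢ/10) = 10·10^(79.3/10) + 40·10^(89.6/10) + 90·10^(74.6/10) + 90·10^(83.9/10) = 6.202e+10.
L_eq = 10·log₁₀(6.202e+10/230) = 84.31 dB.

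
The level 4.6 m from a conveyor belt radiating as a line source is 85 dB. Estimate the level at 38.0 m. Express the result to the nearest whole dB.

Line-source attenuation: ΔL = 10·log₁₀(r₂/r₁) = 10·log₁₀(38.0/4.6) = 9.170 dB.
L₂ = 85 − 10·log₁₀(38.0/4.6) = 85 − 9.170 = 75.83 dB.

76 dB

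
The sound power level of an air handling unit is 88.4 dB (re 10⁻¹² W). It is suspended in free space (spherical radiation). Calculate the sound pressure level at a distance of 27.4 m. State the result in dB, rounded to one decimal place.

48.7 dB

The power spreads over a sphere of area 4π·r², so L_p = L_w − 10·log₁₀(4π·r²).
4π·r² = 9434 m², 10·log₁₀ of that is 39.747 dB.
L_p = 88.4 − 39.747 = 48.65 dB.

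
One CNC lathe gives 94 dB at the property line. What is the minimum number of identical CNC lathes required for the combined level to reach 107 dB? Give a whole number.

Need L₁ + 10·log₁₀ N ≥ 107, i.e. log₁₀ N ≥ 1.30.
N ≥ 10^(13.0/10) = 19.953, so N = 20.

20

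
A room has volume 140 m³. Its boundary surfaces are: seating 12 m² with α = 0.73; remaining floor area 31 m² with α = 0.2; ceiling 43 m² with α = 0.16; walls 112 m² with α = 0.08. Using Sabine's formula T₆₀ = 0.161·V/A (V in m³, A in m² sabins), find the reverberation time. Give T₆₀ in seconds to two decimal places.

0.73 s

Summing Sᵢαᵢ: 12·0.73 + 31·0.2 + 43·0.16 + 112·0.08 = 30.80 m².
T₆₀ = 0.161 × 140 / 30.80 = 0.732 s.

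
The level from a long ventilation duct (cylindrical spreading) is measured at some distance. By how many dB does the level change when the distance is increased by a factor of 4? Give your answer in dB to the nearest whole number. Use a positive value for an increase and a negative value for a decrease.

Line-source spreading: ΔL = −10·log₁₀(r₂/r₁).
ΔL = −10·log₁₀(4) = -6.02 dB.

-6 dB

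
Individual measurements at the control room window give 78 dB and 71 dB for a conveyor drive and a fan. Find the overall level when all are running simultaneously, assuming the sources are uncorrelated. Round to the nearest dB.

79 dB

For uncorrelated sources the intensities add, so convert each level to linear form, sum, and take 10·log₁₀ of the total.
Σ 10^(L/10) = 10^(78/10) + 10^(71/10) = 7.568e+07.
L_total = 10·log₁₀(7.568e+07) = 78.79 dB.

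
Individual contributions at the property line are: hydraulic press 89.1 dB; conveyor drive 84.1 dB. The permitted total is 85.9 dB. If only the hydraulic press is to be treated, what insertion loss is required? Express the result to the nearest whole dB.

Fixed contribution from the other source: Σ 10^(L/10) = 10^(84.1/10) = 2.570e+08 (84.10 dB).
To meet 85.9 dB overall, the treated hydraulic press may contribute at most 10^(85.9/10) − 2.570e+08 = 1.320e+08, i.e. 81.21 dB.
So the hydraulic press must be reduced from 89.1 to 81.21 dB: IL = 7.89 dB.

8 dB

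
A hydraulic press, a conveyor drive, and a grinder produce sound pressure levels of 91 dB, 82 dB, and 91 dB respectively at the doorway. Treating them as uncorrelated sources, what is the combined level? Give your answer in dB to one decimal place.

Incoherent sources combine by intensity addition: L_total = 10·log₁₀(Σ 10^(L_i/10)).
Σ 10^(L/10) = 10^(91/10) + 10^(82/10) + 10^(91/10) = 2.676e+09.
L_total = 10·log₁₀(2.676e+09) = 94.28 dB.

94.3 dB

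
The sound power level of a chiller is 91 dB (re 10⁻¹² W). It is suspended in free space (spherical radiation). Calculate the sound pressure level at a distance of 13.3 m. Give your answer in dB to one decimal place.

L_p = L_w − 10·log₁₀(4π·r²) with r = 13.3 m.
4π·r² = 2223 m², 10·log₁₀ of that is 33.469 dB.
L_p = 91 − 33.469 = 57.53 dB.

57.5 dB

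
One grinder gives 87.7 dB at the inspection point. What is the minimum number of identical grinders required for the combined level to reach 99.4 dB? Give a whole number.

15

N identical sources give L₁ + 10·log₁₀ N, so require 10·log₁₀ N ≥ 99.4 − 87.7 = 11.7 dB.
N ≥ 10^(11.7/10) = 14.791, so N = 15.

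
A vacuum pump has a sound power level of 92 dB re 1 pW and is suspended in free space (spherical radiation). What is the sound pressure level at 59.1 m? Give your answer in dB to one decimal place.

45.6 dB

Free-field spherical radiation: L_p = L_w − 10·log₁₀(4π·r²), r = 59.1 m.
4π·r² = 4.389e+04 m², 10·log₁₀ of that is 46.424 dB.
L_p = 92 − 46.424 = 45.58 dB.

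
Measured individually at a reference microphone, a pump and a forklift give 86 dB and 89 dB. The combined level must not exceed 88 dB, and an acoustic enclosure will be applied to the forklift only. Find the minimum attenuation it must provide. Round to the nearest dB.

5 dB

Everything except the forklift sums to 10^(86/10) = 3.981e+08 in linear terms, 86.00 dB.
The limit corresponds to 10^(88/10) = 6.310e+08; subtracting the fixed part leaves 2.329e+08 for the forklift, i.e. 83.67 dB.
So the forklift must be reduced from 89 to 83.67 dB: IL = 5.33 dB.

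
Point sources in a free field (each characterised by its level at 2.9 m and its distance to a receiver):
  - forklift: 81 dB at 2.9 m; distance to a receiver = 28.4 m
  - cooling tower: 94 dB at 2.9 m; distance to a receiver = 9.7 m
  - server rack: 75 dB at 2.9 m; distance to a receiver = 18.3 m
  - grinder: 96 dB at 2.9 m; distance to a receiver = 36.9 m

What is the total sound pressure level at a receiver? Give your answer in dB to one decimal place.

84.0 dB

Apply inverse-square spreading to bring every level to the receiver, then sum 10^(L/10).
forklift: 81 − 20·log₁₀(28.4/2.9) = 81 − 19.82 = 61.18 dB.
cooling tower: 94 − 20·log₁₀(9.7/2.9) = 94 − 10.49 = 83.51 dB.
server rack: 75 − 20·log₁₀(18.3/2.9) = 75 − 16.00 = 59.00 dB.
grinder: 96 − 20·log₁₀(36.9/2.9) = 96 − 22.09 = 73.91 dB.
Σ 10^(L/10) = 2.512e+08 → L_total = 10·log₁₀(2.512e+08) = 84.00 dB.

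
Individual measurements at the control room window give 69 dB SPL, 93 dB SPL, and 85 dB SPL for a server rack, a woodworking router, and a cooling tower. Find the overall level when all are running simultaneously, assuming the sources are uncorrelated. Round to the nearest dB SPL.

Incoherent sources combine by intensity addition: L_total = 10·log₁₀(Σ 10^(L_i/10)).
Σ 10^(L/10) = 10^(69/10) + 10^(93/10) + 10^(85/10) = 2.319e+09.
L_total = 10·log₁₀(2.319e+09) = 93.65 dB SPL.

94 dB SPL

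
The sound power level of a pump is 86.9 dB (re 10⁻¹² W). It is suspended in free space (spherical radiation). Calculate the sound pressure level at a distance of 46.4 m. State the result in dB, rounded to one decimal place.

42.6 dB

L_p = L_w − 10·log₁₀(4π·r²) with r = 46.4 m.
4π·r² = 2.705e+04 m², 10·log₁₀ of that is 44.322 dB.
L_p = 86.9 − 44.322 = 42.58 dB.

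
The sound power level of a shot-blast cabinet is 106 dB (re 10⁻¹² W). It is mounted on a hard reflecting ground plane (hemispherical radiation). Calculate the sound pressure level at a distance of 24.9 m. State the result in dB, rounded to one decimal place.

70.1 dB

Free-field hemispherical radiation: L_p = L_w − 10·log₁₀(2π·r²), r = 24.9 m.
2π·r² = 3896 m², 10·log₁₀ of that is 35.906 dB.
L_p = 106 − 35.906 = 70.09 dB.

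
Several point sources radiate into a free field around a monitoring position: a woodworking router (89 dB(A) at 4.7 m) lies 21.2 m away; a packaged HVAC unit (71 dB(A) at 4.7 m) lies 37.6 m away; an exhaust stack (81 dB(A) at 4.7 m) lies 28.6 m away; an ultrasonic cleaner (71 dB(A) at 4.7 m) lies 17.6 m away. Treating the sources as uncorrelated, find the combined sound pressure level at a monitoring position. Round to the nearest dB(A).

First find each source's level at the receiver (point-source: −20·log₁₀(r/r_ref)), then combine on an intensity basis.
woodworking router: 89 − 20·log₁₀(21.2/4.7) = 89 − 13.08 = 75.92 dB(A).
packaged HVAC unit: 71 − 20·log₁₀(37.6/4.7) = 71 − 18.06 = 52.94 dB(A).
exhaust stack: 81 − 20·log₁₀(28.6/4.7) = 81 − 15.69 = 65.31 dB(A).
ultrasonic cleaner: 71 − 20·log₁₀(17.6/4.7) = 71 − 11.47 = 59.53 dB(A).
Σ 10^(L/10) = 4.354e+07 → L_total = 10·log₁₀(4.354e+07) = 76.39 dB(A).

76 dB(A)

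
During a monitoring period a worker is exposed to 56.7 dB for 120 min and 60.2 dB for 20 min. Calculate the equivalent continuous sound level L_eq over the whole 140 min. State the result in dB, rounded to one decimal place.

The energy average is taken in the linear domain: L_eq = 10·log₁₀[(Σ tᵢ·10^(Lᵢ/10))/T], T = 140 min.
Σ tᵢ·10^(Lᵢ/10) = 120·10^(56.7/10) + 20·10^(60.2/10) = 7.707e+07.
L_eq = 10·log₁₀(7.707e+07/140) = 57.41 dB.

57.4 dB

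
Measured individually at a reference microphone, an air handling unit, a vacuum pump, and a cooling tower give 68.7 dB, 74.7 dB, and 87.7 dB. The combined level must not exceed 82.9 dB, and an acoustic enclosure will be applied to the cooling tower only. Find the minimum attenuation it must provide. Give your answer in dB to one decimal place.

The untreated sources together contribute 10^(68.7/10) + 10^(74.7/10) = 3.693e+07, i.e. 75.67 dB.
To meet 82.9 dB overall, the treated cooling tower may contribute at most 10^(82.9/10) − 3.693e+07 = 1.581e+08, i.e. 81.99 dB.
Required insertion loss = 87.7 − 81.99 = 5.71 dB.

5.7 dB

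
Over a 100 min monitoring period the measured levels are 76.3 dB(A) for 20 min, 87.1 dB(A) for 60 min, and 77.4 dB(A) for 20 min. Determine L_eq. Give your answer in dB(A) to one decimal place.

85.1 dB(A)

The energy average is taken in the linear domain: L_eq = 10·log₁₀[(Σ tᵢ·10^(Lᵢ/10))/T], T = 100 min.
Σ tᵢ·10^(Lᵢ/10) = 20·10^(76.3/10) + 60·10^(87.1/10) + 20·10^(77.4/10) = 3.272e+10.
L_eq = 10·log₁₀(3.272e+10/100) = 85.15 dB(A).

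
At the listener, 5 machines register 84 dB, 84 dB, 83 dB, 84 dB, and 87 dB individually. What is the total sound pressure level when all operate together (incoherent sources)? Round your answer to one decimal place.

91.6 dB

Incoherent sources combine by intensity addition: L_total = 10·log₁₀(Σ 10^(L_i/10)).
Σ 10^(L/10) = 10^(84/10) + 10^(84/10) + 10^(83/10) + 10^(84/10) + 10^(87/10) = 1.454e+09.
L_total = 10·log₁₀(1.454e+09) = 91.63 dB.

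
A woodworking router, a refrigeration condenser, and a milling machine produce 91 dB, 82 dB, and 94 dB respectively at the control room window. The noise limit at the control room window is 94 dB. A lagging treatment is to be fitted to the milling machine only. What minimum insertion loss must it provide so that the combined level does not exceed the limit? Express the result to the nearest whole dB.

4 dB

Fixed contribution from the other sources: Σ 10^(L/10) = 10^(91/10) + 10^(82/10) = 1.417e+09 (91.51 dB).
To meet 94 dB overall, the treated milling machine may contribute at most 10^(94/10) − 1.417e+09 = 1.094e+09, i.e. 90.39 dB.
Required insertion loss = 94 − 90.39 = 3.61 dB.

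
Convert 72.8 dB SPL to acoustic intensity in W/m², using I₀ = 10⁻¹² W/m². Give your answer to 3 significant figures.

I = I₀·10^(L/10) = 10⁻¹² × 10^(72.8/10) = 10^(-4.720).

1.91e-05 W/m²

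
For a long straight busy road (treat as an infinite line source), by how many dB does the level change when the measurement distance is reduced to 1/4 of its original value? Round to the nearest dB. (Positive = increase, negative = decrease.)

+6 dB

A line source loses 3 dB per doubling of distance; generally ΔL = −10·log₁₀(r₂/r₁).
ΔL = −10·log₁₀(0.25) = +6.02 dB.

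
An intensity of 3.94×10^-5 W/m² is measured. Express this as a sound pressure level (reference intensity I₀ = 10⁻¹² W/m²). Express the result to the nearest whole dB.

Dividing by I₀ shifts the exponent by 12: I/I₀ = 3.94×10^7.
L = 10·(0.5955 + 7) = 75.95 dB.

76 dB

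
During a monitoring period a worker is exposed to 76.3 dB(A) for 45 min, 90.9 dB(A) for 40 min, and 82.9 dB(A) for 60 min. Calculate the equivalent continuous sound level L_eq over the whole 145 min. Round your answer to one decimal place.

L_eq = 10·log₁₀[(1/T)·Σ tᵢ·10^(Lᵢ/10)] with T = 145 min.
Σ tᵢ·10^(Lᵢ/10) = 45·10^(76.3/10) + 40·10^(90.9/10) + 60·10^(82.9/10) = 6.283e+10.
L_eq = 10·log₁₀(6.283e+10/145) = 86.37 dB(A).

86.4 dB(A)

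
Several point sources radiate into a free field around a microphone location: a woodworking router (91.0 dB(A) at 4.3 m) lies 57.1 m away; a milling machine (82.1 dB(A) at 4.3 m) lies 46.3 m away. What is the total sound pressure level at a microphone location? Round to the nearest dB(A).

69 dB(A)

First find each source's level at the receiver (point-source: −20·log₁₀(r/r_ref)), then combine on an intensity basis.
woodworking router: 91.0 − 20·log₁₀(57.1/4.3) = 91.0 − 22.46 = 68.54 dB(A).
milling machine: 82.1 − 20·log₁₀(46.3/4.3) = 82.1 − 20.64 = 61.46 dB(A).
Σ 10^(L/10) = 8.538e+06 → L_total = 10·log₁₀(8.538e+06) = 69.31 dB(A).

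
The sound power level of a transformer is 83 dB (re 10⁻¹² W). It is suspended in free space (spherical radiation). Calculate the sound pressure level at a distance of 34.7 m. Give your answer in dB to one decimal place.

The power spreads over a sphere of area 4π·r², so L_p = L_w − 10·log₁₀(4π·r²).
4π·r² = 1.513e+04 m², 10·log₁₀ of that is 41.799 dB.
L_p = 83 − 41.799 = 41.20 dB.

41.2 dB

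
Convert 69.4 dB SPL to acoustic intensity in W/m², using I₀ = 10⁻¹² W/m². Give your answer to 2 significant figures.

8.7e-06 W/m²

I = I₀·10^(L/10) = 10⁻¹² × 10^(69.4/10) = 10^(-5.060).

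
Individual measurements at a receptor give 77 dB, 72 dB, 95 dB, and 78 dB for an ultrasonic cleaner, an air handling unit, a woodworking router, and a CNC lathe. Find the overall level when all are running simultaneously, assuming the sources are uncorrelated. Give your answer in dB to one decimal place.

95.2 dB

Incoherent sources combine by intensity addition: L_total = 10·log₁₀(Σ 10^(L_i/10)).
Σ 10^(L/10) = 10^(77/10) + 10^(72/10) + 10^(95/10) + 10^(78/10) = 3.291e+09.
L_total = 10·log₁₀(3.291e+09) = 95.17 dB.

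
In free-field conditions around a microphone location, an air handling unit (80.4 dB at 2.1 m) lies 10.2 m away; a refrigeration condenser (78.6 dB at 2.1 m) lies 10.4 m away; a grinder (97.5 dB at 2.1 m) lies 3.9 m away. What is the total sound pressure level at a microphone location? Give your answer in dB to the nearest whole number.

First find each source's level at the receiver (point-source: −20·log₁₀(r/r_ref)), then combine on an intensity basis.
air handling unit: 80.4 − 20·log₁₀(10.2/2.1) = 80.4 − 13.73 = 66.67 dB.
refrigeration condenser: 78.6 − 20·log₁₀(10.4/2.1) = 78.6 − 13.90 = 64.70 dB.
grinder: 97.5 − 20·log₁₀(3.9/2.1) = 97.5 − 5.38 = 92.12 dB.
Σ 10^(L/10) = 1.638e+09 → L_total = 10·log₁₀(1.638e+09) = 92.14 dB.

92 dB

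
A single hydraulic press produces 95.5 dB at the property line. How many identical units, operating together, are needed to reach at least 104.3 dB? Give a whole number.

Need L₁ + 10·log₁₀ N ≥ 104.3, i.e. log₁₀ N ≥ 0.88.
N ≥ 10^(8.8/10) = 7.586, so N = 8.

8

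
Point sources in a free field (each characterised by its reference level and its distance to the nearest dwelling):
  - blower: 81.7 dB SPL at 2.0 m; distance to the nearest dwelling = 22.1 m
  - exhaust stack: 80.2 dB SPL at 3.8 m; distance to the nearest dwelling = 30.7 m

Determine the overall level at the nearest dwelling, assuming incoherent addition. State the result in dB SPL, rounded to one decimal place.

Propagate each source to the receiver with L = L_ref − 20·log₁₀(r/r_ref), then add intensities.
blower: 81.7 − 20·log₁₀(22.1/2.0) = 81.7 − 20.87 = 60.83 dB SPL.
exhaust stack: 80.2 − 20·log₁₀(30.7/3.8) = 80.2 − 18.15 = 62.05 dB SPL.
Σ 10^(L/10) = 2.816e+06 → L_total = 10·log₁₀(2.816e+06) = 64.50 dB SPL.

64.5 dB SPL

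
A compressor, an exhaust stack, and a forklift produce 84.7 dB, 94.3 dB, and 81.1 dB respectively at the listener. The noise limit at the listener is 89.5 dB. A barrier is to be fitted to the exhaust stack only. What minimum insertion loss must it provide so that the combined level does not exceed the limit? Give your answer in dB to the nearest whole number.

8 dB

Fixed contribution from the other sources: Σ 10^(L/10) = 10^(84.7/10) + 10^(81.1/10) = 4.239e+08 (86.27 dB).
The limit corresponds to 10^(89.5/10) = 8.913e+08; subtracting the fixed part leaves 4.673e+08 for the exhaust stack, i.e. 86.70 dB.
Required insertion loss = 94.3 − 86.70 = 7.60 dB.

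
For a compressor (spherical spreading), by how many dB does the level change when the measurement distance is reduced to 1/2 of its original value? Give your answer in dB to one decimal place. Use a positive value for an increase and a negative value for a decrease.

Point-source spreading: ΔL = −20·log₁₀(r₂/r₁).
ΔL = −20·log₁₀(0.5) = +6.02 dB.

+6.0 dB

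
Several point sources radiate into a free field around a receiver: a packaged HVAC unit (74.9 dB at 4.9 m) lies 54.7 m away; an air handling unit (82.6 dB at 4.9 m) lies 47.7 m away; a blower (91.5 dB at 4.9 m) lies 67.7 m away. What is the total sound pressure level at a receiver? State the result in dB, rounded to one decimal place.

69.8 dB

Propagate each source to the receiver with L = L_ref − 20·log₁₀(r/r_ref), then add intensities.
packaged HVAC unit: 74.9 − 20·log₁₀(54.7/4.9) = 74.9 − 20.96 = 53.94 dB.
air handling unit: 82.6 − 20·log₁₀(47.7/4.9) = 82.6 − 19.77 = 62.83 dB.
blower: 91.5 − 20·log₁₀(67.7/4.9) = 91.5 − 22.81 = 68.69 dB.
Σ 10^(L/10) = 9.568e+06 → L_total = 10·log₁₀(9.568e+06) = 69.81 dB.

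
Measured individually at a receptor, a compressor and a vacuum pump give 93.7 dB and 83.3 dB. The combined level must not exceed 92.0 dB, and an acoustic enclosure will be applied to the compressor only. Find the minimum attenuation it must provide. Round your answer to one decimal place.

Everything except the compressor sums to 10^(83.3/10) = 2.138e+08 in linear terms, 83.30 dB.
To meet 92.0 dB overall, the treated compressor may contribute at most 10^(92.0/10) − 2.138e+08 = 1.371e+09, i.e. 91.37 dB.
Required insertion loss = 93.7 − 91.37 = 2.33 dB.

2.3 dB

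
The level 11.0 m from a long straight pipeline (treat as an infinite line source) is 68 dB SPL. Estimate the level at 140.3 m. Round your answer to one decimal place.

56.9 dB SPL

For a line source, L₂ = L₁ − 10·log₁₀(r₂/r₁).
L₂ = 68 − 10·log₁₀(140.3/11.0) = 68 − 11.057 = 56.94 dB SPL.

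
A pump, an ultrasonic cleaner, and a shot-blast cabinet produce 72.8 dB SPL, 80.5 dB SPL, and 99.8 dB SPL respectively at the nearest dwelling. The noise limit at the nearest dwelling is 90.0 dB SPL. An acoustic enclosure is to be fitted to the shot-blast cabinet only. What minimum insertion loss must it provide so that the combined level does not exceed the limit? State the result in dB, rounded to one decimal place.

Everything except the shot-blast cabinet sums to 10^(72.8/10) + 10^(80.5/10) = 1.313e+08 in linear terms, 81.18 dB SPL.
The limit corresponds to 10^(90.0/10) = 1.000e+09; subtracting the fixed part leaves 8.687e+08 for the shot-blast cabinet, i.e. 89.39 dB SPL.
Required insertion loss = 99.8 − 89.39 = 10.41 dB.

10.4 dB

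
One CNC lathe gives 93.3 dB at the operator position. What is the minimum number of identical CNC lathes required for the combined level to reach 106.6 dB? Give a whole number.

The shortfall is 106.6 − 93.3 = 13.3 dB, and N units add 10·log₁₀ N, so need 10·log₁₀ N ≥ 13.3.
N ≥ 10^(13.3/10) = 21.380, so N = 22.

22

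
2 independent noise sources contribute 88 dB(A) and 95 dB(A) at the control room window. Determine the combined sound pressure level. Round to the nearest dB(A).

96 dB(A)

For uncorrelated sources the intensities add, so convert each level to linear form, sum, and take 10·log₁₀ of the total.
Σ 10^(L/10) = 10^(88/10) + 10^(95/10) = 3.793e+09.
L_total = 10·log₁₀(3.793e+09) = 95.79 dB(A).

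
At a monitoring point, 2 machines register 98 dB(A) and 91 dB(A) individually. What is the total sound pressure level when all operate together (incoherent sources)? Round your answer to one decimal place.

Incoherent sources combine by intensity addition: L_total = 10·log₁₀(Σ 10^(L_i/10)).
Σ 10^(L/10) = 10^(98/10) + 10^(91/10) = 7.568e+09.
L_total = 10·log₁₀(7.568e+09) = 98.79 dB(A).

98.8 dB(A)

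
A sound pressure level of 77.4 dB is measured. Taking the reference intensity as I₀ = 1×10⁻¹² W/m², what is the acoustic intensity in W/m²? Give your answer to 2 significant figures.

L = 10·log₁₀(I/I₀) ⇒ I = I₀·10^(L/10) = 10⁻¹² × 10^7.74.

5.5e-05 W/m²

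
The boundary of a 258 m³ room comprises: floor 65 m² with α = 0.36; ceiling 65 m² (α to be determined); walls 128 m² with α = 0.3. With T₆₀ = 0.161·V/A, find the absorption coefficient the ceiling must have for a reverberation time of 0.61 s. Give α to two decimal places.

0.10

Required total absorption A = 0.161·258/0.61 = 68.10 m².
Absorption from the other surfaces = 65·0.36 + 128·0.3 = 61.80 m², so the ceiling must supply 6.30 m² over 65 m².
α = 6.30/65 = 0.097.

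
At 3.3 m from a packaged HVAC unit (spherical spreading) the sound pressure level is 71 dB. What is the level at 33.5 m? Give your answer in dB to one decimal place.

50.9 dB

For a point source, L₂ = L₁ − 20·log₁₀(r₂/r₁).
L₂ = 71 − 20·log₁₀(33.5/3.3) = 71 − 20.131 = 50.87 dB.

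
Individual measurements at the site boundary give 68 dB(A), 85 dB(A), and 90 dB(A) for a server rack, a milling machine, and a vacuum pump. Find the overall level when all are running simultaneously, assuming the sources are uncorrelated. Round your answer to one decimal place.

For uncorrelated sources the intensities add, so convert each level to linear form, sum, and take 10·log₁₀ of the total.
Σ 10^(L/10) = 10^(68/10) + 10^(85/10) + 10^(90/10) = 1.323e+09.
L_total = 10·log₁₀(1.323e+09) = 91.21 dB(A).

91.2 dB(A)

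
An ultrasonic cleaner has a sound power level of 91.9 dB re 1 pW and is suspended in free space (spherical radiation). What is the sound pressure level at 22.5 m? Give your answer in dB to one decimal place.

L_p = L_w − 10·log₁₀(4π·r²) with r = 22.5 m.
4π·r² = 6362 m², 10·log₁₀ of that is 38.036 dB.
L_p = 91.9 − 38.036 = 53.86 dB.

53.9 dB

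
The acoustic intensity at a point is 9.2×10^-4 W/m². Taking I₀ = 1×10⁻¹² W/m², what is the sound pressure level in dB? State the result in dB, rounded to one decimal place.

Dividing by I₀ shifts the exponent by 12: I/I₀ = 9.2×10^8.
L = 10·(0.9638 + 8) = 89.64 dB.

89.6 dB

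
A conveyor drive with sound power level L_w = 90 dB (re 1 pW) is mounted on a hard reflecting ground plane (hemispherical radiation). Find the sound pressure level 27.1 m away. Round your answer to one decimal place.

The power spreads over a hemisphere of area 2π·r², so L_p = L_w − 10·log₁₀(2π·r²).
2π·r² = 4614 m², 10·log₁₀ of that is 36.641 dB.
L_p = 90 − 36.641 = 53.36 dB.

53.4 dB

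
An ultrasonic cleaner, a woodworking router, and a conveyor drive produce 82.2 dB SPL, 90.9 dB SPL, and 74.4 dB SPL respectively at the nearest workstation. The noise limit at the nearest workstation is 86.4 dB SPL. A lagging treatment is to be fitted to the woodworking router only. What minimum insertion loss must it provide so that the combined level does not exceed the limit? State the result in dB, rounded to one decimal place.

Everything except the woodworking router sums to 10^(82.2/10) + 10^(74.4/10) = 1.935e+08 in linear terms, 82.87 dB SPL.
To meet 86.4 dB SPL overall, the treated woodworking router may contribute at most 10^(86.4/10) − 1.935e+08 = 2.430e+08, i.e. 83.86 dB SPL.
Required insertion loss = 90.9 − 83.86 = 7.04 dB.

7.0 dB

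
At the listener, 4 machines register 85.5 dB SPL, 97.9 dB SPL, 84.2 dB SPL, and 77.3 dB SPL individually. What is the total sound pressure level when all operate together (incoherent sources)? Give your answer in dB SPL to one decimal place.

98.3 dB SPL

For uncorrelated sources the intensities add, so convert each level to linear form, sum, and take 10·log₁₀ of the total.
Σ 10^(L/10) = 10^(85.5/10) + 10^(97.9/10) + 10^(84.2/10) + 10^(77.3/10) = 6.837e+09.
L_total = 10·log₁₀(6.837e+09) = 98.35 dB SPL.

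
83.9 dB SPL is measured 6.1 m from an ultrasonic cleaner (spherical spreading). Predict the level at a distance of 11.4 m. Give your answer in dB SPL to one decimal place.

78.5 dB SPL

Point-source attenuation: ΔL = 20·log₁₀(r₂/r₁) = 20·log₁₀(11.4/6.1) = 5.432 dB.
L₂ = 83.9 − 20·log₁₀(11.4/6.1) = 83.9 − 5.432 = 78.47 dB SPL.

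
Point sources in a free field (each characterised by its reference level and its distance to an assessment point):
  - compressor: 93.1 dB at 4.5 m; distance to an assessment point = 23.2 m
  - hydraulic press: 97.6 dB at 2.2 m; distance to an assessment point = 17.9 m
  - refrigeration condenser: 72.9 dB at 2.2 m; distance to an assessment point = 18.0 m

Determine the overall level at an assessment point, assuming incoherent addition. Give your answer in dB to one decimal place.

82.1 dB

First find each source's level at the receiver (point-source: −20·log₁₀(r/r_ref)), then combine on an intensity basis.
compressor: 93.1 − 20·log₁₀(23.2/4.5) = 93.1 − 14.25 = 78.85 dB.
hydraulic press: 97.6 − 20·log₁₀(17.9/2.2) = 97.6 − 18.21 = 79.39 dB.
refrigeration condenser: 72.9 − 20·log₁₀(18.0/2.2) = 72.9 − 18.26 = 54.64 dB.
Σ 10^(L/10) = 1.640e+08 → L_total = 10·log₁₀(1.640e+08) = 82.15 dB.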